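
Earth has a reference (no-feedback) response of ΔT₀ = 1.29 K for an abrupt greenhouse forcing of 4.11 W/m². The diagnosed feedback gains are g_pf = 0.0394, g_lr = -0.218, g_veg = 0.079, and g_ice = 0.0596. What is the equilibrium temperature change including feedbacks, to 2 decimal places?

Total gain g = 0.0394 − 0.218 + 0.079 + 0.0596 = -0.04.
Amplification A = 1/(1 + 0.04) = 0.9615.
ΔT = 1.29 × 0.9615 = 1.24 K.

1.24 K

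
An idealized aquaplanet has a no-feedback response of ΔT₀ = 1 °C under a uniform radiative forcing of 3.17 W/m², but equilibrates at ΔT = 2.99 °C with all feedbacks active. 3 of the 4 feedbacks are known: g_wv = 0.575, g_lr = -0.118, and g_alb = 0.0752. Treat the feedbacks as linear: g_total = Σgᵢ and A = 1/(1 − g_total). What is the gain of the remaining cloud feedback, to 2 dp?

0.13

Amplification A = ΔT/ΔT₀ = 2.99/1 = 2.99.
Total gain g = 1 − 1/A = 1 − 1/2.99 = 0.6656.
Known gains sum to 0.575 − 0.118 + 0.0752 = 0.5322.
g_cld = 0.6656 − 0.5322 = 0.13.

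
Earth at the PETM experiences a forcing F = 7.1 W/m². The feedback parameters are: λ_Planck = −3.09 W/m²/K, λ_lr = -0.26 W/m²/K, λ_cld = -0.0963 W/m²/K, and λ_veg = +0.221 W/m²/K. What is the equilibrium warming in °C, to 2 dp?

2.20 °C

Net feedback parameter λ = (−3.09) + (-0.26) + (-0.0963) + (+0.221) = -3.2253 W/m²/K.
ΔT = −F/λ = −7.1/(-3.2253) = 2.20 °C.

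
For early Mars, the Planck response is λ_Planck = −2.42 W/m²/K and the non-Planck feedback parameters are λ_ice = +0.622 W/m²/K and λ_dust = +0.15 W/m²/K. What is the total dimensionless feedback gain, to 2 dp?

Convert to gains: g_ice = 0.622/2.42 = 0.257; g_dust = 0.15/2.42 = 0.06198.
Total gain g = 0.31898.

0.32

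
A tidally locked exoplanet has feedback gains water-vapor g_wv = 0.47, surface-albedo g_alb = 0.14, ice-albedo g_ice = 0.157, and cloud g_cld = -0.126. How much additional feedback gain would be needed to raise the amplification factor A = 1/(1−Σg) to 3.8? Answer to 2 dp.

0.10

Current total gain = 0.641.
Target gain for A = 3.8: g* = 1 − 1/3.8 = 0.7368.
Additional gain needed = 0.7368 − 0.641 = 0.10.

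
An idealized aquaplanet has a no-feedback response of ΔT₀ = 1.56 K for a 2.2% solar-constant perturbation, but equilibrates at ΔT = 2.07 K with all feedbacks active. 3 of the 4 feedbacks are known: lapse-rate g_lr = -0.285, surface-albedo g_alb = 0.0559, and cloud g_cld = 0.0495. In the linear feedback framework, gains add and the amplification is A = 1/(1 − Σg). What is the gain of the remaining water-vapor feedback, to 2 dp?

Amplification A = ΔT/ΔT₀ = 2.07/1.56 = 1.327.
Total gain g = 1 − 1/A = 1 − 1/1.327 = 0.2464.
Known gains sum to -0.285 + 0.0559 + 0.0495 = -0.1796.
g_wv = 0.2464 + 0.1796 = 0.43.

0.43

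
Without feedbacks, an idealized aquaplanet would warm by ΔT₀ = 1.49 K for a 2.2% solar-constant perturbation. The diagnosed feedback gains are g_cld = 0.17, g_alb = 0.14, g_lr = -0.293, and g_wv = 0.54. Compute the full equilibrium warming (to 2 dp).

3.36 K

Total gain g = 0.17 + 0.14 − 0.293 + 0.54 = 0.557.
Amplification A = 1/(1 − 0.557) = 2.257.
ΔT = 1.49 × 2.257 = 3.36 K.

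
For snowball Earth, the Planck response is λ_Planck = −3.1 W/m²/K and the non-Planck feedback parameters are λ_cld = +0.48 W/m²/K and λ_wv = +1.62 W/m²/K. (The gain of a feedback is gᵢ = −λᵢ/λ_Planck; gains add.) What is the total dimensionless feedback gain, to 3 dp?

Convert to gains: g_cld = 0.48/3.1 = 0.1548; g_wv = 1.62/3.1 = 0.5226.
Total gain g = 0.6774.

0.677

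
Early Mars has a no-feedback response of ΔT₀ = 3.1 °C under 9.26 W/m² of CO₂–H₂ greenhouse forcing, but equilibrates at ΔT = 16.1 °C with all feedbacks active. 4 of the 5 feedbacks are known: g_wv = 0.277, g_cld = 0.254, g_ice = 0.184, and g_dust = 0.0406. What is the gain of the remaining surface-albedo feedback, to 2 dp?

0.05

Amplification A = ΔT/ΔT₀ = 16.1/3.1 = 5.194.
Total gain g = 1 − 1/A = 1 − 1/5.194 = 0.8075.
Known gains sum to 0.277 + 0.254 + 0.184 + 0.0406 = 0.7556.
g_alb = 0.8075 − 0.7556 = 0.05.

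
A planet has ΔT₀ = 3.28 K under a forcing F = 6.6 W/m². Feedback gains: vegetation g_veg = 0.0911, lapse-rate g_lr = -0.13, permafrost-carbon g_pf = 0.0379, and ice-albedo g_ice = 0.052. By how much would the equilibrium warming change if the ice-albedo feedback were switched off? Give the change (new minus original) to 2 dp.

Original: g = 0.051, ΔT = 3.28/(1−0.051) = 3.4563 K.
Without ice-albedo: g' = -0.001, ΔT' = 3.28/(1+0.001) = 3.2767 K.
Change = 3.2767 − 3.4563 = -0.18 K.

-0.18 K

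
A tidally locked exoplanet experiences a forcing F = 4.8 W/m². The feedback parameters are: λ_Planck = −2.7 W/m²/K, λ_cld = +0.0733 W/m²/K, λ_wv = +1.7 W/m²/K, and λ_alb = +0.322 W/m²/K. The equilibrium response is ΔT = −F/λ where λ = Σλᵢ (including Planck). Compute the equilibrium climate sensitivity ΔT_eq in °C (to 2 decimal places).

Net feedback parameter λ = (−2.7) + (+0.0733) + (+1.7) + (+0.322) = -0.6047 W/m²/K.
ΔT = −F/λ = −4.8/(-0.6047) = 7.94 °C.

7.94 °C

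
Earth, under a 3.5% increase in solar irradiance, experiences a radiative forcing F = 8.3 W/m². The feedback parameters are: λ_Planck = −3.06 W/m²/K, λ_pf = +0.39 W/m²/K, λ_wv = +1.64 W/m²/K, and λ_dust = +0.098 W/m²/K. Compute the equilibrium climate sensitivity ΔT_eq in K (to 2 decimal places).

8.91 K

Net feedback parameter λ = (−3.06) + (+0.39) + (+1.64) + (+0.098) = -0.932 W/m²/K.
ΔT = −F/λ = −8.3/(-0.932) = 8.91 K.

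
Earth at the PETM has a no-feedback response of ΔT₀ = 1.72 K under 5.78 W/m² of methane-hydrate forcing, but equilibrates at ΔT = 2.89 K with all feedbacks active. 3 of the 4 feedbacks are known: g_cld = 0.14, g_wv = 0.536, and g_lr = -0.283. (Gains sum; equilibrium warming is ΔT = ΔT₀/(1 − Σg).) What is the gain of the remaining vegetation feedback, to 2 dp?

0.01

Amplification A = ΔT/ΔT₀ = 2.89/1.72 = 1.68.
Total gain g = 1 − 1/A = 1 − 1/1.68 = 0.4048.
Known gains sum to 0.14 + 0.536 − 0.283 = 0.393.
g_veg = 0.4048 − 0.393 = 0.01.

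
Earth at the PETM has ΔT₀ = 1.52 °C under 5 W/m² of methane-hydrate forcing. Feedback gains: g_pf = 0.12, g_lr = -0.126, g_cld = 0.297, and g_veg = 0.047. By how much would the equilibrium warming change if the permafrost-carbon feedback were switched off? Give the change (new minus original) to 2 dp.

Original: g = 0.338, ΔT = 1.52/(1−0.338) = 2.2961 °C.
Without permafrost-carbon: g' = 0.218, ΔT' = 1.52/(1−0.218) = 1.9437 °C.
Change = 1.9437 − 2.2961 = -0.35 °C.

-0.35 °C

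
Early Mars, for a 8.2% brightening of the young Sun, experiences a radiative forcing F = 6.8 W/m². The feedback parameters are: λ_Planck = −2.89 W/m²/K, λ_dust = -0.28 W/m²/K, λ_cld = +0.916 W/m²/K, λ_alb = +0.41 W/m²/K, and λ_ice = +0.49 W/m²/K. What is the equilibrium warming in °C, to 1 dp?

Net feedback parameter λ = (−2.89) + (-0.28) + (+0.916) + (+0.41) + (+0.49) = -1.354 W/m²/K.
ΔT = −F/λ = −6.8/(-1.354) = 5.0 °C.

5.0 °C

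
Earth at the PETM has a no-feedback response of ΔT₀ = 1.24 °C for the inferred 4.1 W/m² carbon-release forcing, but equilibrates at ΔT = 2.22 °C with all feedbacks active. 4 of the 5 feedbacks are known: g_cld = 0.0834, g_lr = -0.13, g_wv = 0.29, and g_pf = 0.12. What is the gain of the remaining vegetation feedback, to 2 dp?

Amplification A = ΔT/ΔT₀ = 2.22/1.24 = 1.79.
Total gain g = 1 − 1/A = 1 − 1/1.79 = 0.4413.
Known gains sum to 0.0834 − 0.13 + 0.29 + 0.12 = 0.3634.
g_veg = 0.4413 − 0.3634 = 0.08.

0.08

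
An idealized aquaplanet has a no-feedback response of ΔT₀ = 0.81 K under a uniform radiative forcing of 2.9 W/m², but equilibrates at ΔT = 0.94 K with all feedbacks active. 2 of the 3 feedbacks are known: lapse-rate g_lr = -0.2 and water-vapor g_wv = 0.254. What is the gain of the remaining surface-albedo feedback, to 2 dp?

Amplification A = ΔT/ΔT₀ = 0.94/0.81 = 1.16.
Total gain g = 1 − 1/A = 1 − 1/1.16 = 0.1379.
Known gains sum to -0.2 + 0.254 = 0.054.
g_alb = 0.1379 − 0.054 = 0.08.

0.08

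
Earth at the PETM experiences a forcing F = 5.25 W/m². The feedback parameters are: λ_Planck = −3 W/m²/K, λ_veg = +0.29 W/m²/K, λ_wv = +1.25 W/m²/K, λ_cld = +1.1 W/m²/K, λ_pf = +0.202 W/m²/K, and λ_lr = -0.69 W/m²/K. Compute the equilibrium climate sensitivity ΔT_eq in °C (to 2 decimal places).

6.19 °C

Net feedback parameter λ = (−3) + (+0.29) + (+1.25) + (+1.1) + (+0.202) + (-0.69) = -0.848 W/m²/K.
ΔT = −F/λ = −5.25/(-0.848) = 6.19 °C.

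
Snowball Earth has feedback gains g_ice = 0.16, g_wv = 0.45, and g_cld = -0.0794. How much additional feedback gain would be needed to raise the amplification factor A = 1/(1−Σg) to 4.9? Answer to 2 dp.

0.27

Current total gain = 0.5306.
Target gain for A = 4.9: g* = 1 − 1/4.9 = 0.7959.
Additional gain needed = 0.7959 − 0.5306 = 0.27.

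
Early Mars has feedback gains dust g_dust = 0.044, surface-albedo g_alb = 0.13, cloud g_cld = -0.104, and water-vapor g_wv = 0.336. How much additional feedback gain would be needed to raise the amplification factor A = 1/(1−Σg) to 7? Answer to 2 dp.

Current total gain = 0.406.
Target gain for A = 7: g* = 1 − 1/7 = 0.8571.
Additional gain needed = 0.8571 − 0.406 = 0.45.

0.45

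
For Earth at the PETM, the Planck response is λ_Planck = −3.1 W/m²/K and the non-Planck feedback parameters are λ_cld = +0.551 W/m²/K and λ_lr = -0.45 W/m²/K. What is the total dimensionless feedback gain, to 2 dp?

Convert to gains: g_cld = 0.551/3.1 = 0.1777; g_lr = -0.45/3.1 = -0.1452.
Total gain g = 0.0325.

0.03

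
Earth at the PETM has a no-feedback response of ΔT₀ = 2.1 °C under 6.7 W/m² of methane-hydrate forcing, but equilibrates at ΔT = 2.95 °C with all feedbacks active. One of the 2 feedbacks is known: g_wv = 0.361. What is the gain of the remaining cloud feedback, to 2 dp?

Amplification A = ΔT/ΔT₀ = 2.95/2.1 = 1.405.
Total gain g = 1 − 1/A = 1 − 1/1.405 = 0.2883.
The known gain is 0.361.
g_cld = 0.2883 − 0.361 = -0.07.

-0.07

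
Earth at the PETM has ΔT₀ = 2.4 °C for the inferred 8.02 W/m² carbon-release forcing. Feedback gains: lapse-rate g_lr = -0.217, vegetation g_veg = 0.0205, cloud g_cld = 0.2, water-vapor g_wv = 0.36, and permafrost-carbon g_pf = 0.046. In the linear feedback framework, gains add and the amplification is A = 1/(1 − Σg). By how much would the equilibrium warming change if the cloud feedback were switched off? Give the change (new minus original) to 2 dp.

-1.03 °C

Original: g = 0.4095, ΔT = 2.4/(1−0.4095) = 4.0644 °C.
Without cloud: g' = 0.2095, ΔT' = 2.4/(1−0.2095) = 3.0361 °C.
Change = 3.0361 − 4.0644 = -1.03 °C.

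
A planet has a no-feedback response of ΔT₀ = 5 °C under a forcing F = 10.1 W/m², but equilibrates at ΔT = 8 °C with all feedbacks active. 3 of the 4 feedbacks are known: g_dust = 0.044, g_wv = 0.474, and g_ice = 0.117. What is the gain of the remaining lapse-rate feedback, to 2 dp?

-0.26

Amplification A = ΔT/ΔT₀ = 8/5 = 1.6.
Total gain g = 1 − 1/A = 1 − 1/1.6 = 0.375.
Known gains sum to 0.044 + 0.474 + 0.117 = 0.635.
g_lr = 0.375 − 0.635 = -0.26.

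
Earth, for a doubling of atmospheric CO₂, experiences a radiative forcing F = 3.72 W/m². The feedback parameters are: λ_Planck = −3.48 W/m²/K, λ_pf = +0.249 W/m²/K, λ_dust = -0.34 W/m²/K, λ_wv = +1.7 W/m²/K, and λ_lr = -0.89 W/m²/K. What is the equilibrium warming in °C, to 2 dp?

1.35 °C

Net feedback parameter λ = (−3.48) + (+0.249) + (-0.34) + (+1.7) + (-0.89) = -2.761 W/m²/K.
ΔT = −F/λ = −3.72/(-2.761) = 1.35 °C.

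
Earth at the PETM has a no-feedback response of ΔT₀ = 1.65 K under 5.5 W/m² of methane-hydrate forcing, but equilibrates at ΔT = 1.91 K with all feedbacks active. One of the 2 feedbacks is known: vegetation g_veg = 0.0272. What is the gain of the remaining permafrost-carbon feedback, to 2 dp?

0.11

Amplification A = ΔT/ΔT₀ = 1.91/1.65 = 1.158.
Total gain g = 1 − 1/A = 1 − 1/1.158 = 0.1364.
The known gain is 0.0272.
g_pf = 0.1364 − 0.0272 = 0.11.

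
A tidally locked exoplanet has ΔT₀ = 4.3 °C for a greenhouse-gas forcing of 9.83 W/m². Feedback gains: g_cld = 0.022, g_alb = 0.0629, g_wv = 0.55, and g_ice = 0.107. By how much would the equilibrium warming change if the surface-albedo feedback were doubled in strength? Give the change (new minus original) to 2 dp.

Original: g = 0.7419, ΔT = 4.3/(1−0.7419) = 16.6602 °C.
With doubled surface-albedo: g' = 0.8048, ΔT' = 4.3/(1−0.8048) = 22.0287 °C.
Change = 22.0287 − 16.6602 = 5.37 °C.

5.37 °C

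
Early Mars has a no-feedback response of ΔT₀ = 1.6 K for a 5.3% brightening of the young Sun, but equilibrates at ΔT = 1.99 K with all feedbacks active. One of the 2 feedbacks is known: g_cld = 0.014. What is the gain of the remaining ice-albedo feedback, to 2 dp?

0.18

Amplification A = ΔT/ΔT₀ = 1.99/1.6 = 1.244.
Total gain g = 1 − 1/A = 1 − 1/1.244 = 0.1961.
The known gain is 0.014.
g_ice = 0.1961 − 0.014 = 0.18.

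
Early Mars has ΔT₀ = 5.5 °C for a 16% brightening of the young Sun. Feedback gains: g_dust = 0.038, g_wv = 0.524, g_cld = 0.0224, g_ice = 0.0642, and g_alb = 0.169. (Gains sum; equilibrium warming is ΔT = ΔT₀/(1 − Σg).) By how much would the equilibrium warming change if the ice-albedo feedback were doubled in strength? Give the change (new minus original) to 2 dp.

Original: g = 0.8176, ΔT = 5.5/(1−0.8176) = 30.1535 °C.
With doubled ice-albedo: g' = 0.8818, ΔT' = 5.5/(1−0.8818) = 46.5313 °C.
Change = 46.5313 − 30.1535 = 16.38 °C.

16.38 °C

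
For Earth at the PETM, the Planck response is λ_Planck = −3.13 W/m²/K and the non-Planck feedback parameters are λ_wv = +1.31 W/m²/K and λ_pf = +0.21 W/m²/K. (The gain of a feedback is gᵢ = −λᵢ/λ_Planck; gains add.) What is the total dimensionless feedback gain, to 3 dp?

0.486

Convert to gains: g_wv = 1.31/3.13 = 0.4185; g_pf = 0.21/3.13 = 0.06709.
Total gain g = 0.48559.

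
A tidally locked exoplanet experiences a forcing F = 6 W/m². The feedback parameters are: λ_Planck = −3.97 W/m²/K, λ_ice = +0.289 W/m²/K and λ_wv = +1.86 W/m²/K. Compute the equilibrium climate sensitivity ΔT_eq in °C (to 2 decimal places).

3.29 °C

Net feedback parameter λ = (−3.97) + (+0.289) + (+1.86) = -1.821 W/m²/K.
ΔT = −F/λ = −6/(-1.821) = 3.29 °C.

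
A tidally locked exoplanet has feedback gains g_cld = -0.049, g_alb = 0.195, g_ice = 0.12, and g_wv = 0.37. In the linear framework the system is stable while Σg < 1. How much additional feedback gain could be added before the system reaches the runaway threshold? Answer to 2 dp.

0.36

Current total gain = -0.049 + 0.195 + 0.12 + 0.37 = 0.636.
Margin to runaway = 1 − 0.636 = 0.36.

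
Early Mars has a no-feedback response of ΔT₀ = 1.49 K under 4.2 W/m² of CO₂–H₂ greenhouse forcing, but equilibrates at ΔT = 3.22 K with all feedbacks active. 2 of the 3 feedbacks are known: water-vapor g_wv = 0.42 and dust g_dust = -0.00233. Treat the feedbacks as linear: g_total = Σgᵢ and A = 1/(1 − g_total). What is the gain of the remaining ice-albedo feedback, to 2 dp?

Amplification A = ΔT/ΔT₀ = 3.22/1.49 = 2.161.
Total gain g = 1 − 1/A = 1 − 1/2.161 = 0.5373.
Known gains sum to 0.42 − 0.00233 = 0.41767.
g_ice = 0.5373 − 0.41767 = 0.12.

0.12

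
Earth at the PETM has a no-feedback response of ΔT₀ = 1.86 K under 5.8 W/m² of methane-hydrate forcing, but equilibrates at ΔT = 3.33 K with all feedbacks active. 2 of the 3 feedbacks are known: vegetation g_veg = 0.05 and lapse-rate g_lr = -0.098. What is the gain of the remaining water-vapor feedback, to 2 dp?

Amplification A = ΔT/ΔT₀ = 3.33/1.86 = 1.79.
Total gain g = 1 − 1/A = 1 − 1/1.79 = 0.4413.
Known gains sum to 0.05 − 0.098 = -0.048.
g_wv = 0.4413 + 0.048 = 0.49.

0.49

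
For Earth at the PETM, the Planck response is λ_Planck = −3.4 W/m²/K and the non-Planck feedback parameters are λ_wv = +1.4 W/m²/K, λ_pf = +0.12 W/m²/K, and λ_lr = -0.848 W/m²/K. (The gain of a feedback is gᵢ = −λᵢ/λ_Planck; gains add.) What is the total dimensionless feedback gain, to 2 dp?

Convert to gains: g_wv = 1.4/3.4 = 0.4118; g_pf = 0.12/3.4 = 0.03529; g_lr = -0.848/3.4 = -0.2494.
Total gain g = 0.19769.

0.20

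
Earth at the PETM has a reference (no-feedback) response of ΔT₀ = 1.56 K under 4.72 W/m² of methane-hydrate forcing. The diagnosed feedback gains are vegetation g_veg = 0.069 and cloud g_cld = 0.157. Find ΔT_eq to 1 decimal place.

Total gain g = 0.069 + 0.157 = 0.226.
Amplification A = 1/(1 − 0.226) = 1.292.
ΔT = 1.56 × 1.292 = 2.0 K.

2.0 K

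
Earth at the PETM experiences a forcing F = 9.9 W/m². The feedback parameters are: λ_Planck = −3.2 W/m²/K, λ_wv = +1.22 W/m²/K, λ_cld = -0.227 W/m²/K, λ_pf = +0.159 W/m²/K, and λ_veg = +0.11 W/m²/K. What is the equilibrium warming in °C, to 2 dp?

Net feedback parameter λ = (−3.2) + (+1.22) + (-0.227) + (+0.159) + (+0.11) = -1.938 W/m²/K.
ΔT = −F/λ = −9.9/(-1.938) = 5.11 °C.

5.11 °C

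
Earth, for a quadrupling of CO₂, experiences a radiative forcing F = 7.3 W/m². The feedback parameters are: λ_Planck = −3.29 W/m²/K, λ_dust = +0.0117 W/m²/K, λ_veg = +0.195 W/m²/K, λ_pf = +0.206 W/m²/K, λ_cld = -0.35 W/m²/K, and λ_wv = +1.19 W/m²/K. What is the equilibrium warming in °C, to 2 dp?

3.58 °C

Net feedback parameter λ = (−3.29) + (+0.0117) + (+0.195) + (+0.206) + (-0.35) + (+1.19) = -2.0373 W/m²/K.
ΔT = −F/λ = −7.3/(-2.0373) = 3.58 °C.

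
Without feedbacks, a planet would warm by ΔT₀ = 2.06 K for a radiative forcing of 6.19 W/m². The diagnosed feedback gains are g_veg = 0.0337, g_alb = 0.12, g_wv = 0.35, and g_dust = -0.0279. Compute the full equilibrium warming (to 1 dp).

3.9 K

Total gain g = 0.0337 + 0.12 + 0.35 − 0.0279 = 0.4758.
Amplification A = 1/(1 − 0.4758) = 1.908.
ΔT = 2.06 × 1.908 = 3.9 K.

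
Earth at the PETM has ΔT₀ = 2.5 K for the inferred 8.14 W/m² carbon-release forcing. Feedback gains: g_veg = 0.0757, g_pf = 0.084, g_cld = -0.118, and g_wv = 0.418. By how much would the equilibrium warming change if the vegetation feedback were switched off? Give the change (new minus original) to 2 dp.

Original: g = 0.4597, ΔT = 2.5/(1−0.4597) = 4.6271 K.
Without vegetation: g' = 0.384, ΔT' = 2.5/(1−0.384) = 4.0584 K.
Change = 4.0584 − 4.6271 = -0.57 K.

-0.57 K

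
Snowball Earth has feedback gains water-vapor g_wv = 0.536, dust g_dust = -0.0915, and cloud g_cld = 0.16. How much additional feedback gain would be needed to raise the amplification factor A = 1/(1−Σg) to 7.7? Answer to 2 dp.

Current total gain = 0.6045.
Target gain for A = 7.7: g* = 1 − 1/7.7 = 0.8701.
Additional gain needed = 0.8701 − 0.6045 = 0.27.

0.27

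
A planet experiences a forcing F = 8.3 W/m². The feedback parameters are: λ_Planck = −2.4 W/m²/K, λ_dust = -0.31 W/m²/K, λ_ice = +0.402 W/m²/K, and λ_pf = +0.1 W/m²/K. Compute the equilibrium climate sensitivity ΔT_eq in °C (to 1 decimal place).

Net feedback parameter λ = (−2.4) + (-0.31) + (+0.402) + (+0.1) = -2.208 W/m²/K.
ΔT = −F/λ = −8.3/(-2.208) = 3.8 °C.

3.8 °C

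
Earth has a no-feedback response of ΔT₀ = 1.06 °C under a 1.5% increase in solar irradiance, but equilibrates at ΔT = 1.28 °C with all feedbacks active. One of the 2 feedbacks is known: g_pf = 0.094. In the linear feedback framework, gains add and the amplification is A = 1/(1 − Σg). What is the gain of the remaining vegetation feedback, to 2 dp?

Amplification A = ΔT/ΔT₀ = 1.28/1.06 = 1.208.
Total gain g = 1 − 1/A = 1 − 1/1.208 = 0.1722.
The known gain is 0.094.
g_veg = 0.1722 − 0.094 = 0.08.

0.08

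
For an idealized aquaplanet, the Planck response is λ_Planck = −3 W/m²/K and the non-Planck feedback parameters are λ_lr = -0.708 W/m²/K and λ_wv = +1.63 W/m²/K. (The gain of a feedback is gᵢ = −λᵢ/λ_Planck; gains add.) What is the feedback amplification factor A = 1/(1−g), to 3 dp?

Convert to gains: g_lr = -0.708/3 = -0.236; g_wv = 1.63/3 = 0.5433.
Total gain g = 0.3073.
A = 1/(1 − 0.3073) = 1.444.

1.444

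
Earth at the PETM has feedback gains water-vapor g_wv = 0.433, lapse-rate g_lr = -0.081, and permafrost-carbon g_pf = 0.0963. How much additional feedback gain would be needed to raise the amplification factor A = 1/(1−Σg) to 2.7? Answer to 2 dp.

Current total gain = 0.4483.
Target gain for A = 2.7: g* = 1 − 1/2.7 = 0.6296.
Additional gain needed = 0.6296 − 0.4483 = 0.18.

0.18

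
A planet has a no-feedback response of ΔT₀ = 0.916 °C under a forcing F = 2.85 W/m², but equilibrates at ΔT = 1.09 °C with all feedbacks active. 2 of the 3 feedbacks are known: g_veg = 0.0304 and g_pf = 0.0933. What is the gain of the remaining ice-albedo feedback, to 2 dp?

0.04

Amplification A = ΔT/ΔT₀ = 1.09/0.916 = 1.19.
Total gain g = 1 − 1/A = 1 − 1/1.19 = 0.1597.
Known gains sum to 0.0304 + 0.0933 = 0.1237.
g_ice = 0.1597 − 0.1237 = 0.04.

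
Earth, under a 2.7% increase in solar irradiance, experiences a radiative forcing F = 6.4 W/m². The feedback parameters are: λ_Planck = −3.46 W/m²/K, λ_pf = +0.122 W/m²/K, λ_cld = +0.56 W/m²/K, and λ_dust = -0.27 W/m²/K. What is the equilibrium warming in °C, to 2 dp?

2.10 °C

Net feedback parameter λ = (−3.46) + (+0.122) + (+0.56) + (-0.27) = -3.048 W/m²/K.
ΔT = −F/λ = −6.4/(-3.048) = 2.10 °C.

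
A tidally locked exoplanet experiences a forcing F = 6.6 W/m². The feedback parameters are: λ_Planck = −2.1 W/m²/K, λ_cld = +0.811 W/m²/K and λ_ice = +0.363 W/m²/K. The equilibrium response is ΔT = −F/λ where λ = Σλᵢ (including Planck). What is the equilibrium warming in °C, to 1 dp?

Net feedback parameter λ = (−2.1) + (+0.811) + (+0.363) = -0.926 W/m²/K.
ΔT = −F/λ = −6.6/(-0.926) = 7.1 °C.

7.1 °C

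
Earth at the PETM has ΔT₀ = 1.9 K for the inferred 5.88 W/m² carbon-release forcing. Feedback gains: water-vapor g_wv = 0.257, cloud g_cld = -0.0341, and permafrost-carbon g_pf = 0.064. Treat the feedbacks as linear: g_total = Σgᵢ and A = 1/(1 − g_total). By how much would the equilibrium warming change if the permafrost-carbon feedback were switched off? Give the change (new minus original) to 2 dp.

Original: g = 0.2869, ΔT = 1.9/(1−0.2869) = 2.6644 K.
Without permafrost-carbon: g' = 0.2229, ΔT' = 1.9/(1−0.2229) = 2.4450 K.
Change = 2.4450 − 2.6644 = -0.22 K.

-0.22 K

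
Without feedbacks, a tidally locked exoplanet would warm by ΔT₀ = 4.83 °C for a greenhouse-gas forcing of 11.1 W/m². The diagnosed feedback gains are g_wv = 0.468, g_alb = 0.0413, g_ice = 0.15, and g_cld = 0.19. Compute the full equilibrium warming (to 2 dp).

32.05 °C

Total gain g = 0.468 + 0.0413 + 0.15 + 0.19 = 0.8493.
Amplification A = 1/(1 − 0.8493) = 6.636.
ΔT = 4.83 × 6.636 = 32.05 °C.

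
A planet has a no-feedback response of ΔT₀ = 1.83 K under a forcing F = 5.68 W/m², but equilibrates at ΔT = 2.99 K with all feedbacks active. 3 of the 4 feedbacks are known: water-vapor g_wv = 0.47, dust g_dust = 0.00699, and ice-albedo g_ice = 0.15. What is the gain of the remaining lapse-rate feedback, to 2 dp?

Amplification A = ΔT/ΔT₀ = 2.99/1.83 = 1.634.
Total gain g = 1 − 1/A = 1 − 1/1.634 = 0.388.
Known gains sum to 0.47 + 0.00699 + 0.15 = 0.62699.
g_lr = 0.388 − 0.62699 = -0.24.

-0.24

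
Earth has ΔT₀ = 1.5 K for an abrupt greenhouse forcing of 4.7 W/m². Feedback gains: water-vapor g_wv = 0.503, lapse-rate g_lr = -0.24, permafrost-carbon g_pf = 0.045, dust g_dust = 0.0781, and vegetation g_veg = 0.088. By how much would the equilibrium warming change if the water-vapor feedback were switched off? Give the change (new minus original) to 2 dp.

Original: g = 0.4741, ΔT = 1.5/(1−0.4741) = 2.8523 K.
Without water-vapor: g' = -0.0289, ΔT' = 1.5/(1+0.0289) = 1.4579 K.
Change = 1.4579 − 2.8523 = -1.39 K.

-1.39 K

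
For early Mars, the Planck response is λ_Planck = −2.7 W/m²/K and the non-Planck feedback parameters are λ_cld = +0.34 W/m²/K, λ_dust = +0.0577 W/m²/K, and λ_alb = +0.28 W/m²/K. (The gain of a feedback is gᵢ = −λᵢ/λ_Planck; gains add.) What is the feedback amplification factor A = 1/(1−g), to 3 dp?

Convert to gains: g_cld = 0.34/2.7 = 0.1259; g_dust = 0.0577/2.7 = 0.02137; g_alb = 0.28/2.7 = 0.1037.
Total gain g = 0.25097.
A = 1/(1 − 0.25097) = 1.335.

1.335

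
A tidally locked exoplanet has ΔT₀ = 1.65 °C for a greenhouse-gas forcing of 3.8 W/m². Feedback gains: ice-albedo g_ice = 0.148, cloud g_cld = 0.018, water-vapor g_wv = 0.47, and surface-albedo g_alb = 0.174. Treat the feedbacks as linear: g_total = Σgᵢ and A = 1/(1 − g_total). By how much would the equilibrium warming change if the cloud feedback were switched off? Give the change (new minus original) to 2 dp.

Original: g = 0.81, ΔT = 1.65/(1−0.81) = 8.6842 °C.
Without cloud: g' = 0.792, ΔT' = 1.65/(1−0.792) = 7.9327 °C.
Change = 7.9327 − 8.6842 = -0.75 °C.

-0.75 °C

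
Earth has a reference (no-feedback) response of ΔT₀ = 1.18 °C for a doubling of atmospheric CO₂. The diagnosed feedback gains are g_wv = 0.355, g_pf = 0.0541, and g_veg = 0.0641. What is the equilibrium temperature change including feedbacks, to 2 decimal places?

Total gain g = 0.355 + 0.0541 + 0.0641 = 0.4732.
Amplification A = 1/(1 − 0.4732) = 1.898.
ΔT = 1.18 × 1.898 = 2.24 °C.

2.24 °C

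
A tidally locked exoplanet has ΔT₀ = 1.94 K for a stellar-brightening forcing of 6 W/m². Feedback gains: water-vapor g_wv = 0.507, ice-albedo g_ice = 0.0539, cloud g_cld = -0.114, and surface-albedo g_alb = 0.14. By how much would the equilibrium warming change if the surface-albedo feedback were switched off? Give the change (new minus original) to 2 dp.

Original: g = 0.5869, ΔT = 1.94/(1−0.5869) = 4.6962 K.
Without surface-albedo: g' = 0.4469, ΔT' = 1.94/(1−0.4469) = 3.5075 K.
Change = 3.5075 − 4.6962 = -1.19 K.

-1.19 K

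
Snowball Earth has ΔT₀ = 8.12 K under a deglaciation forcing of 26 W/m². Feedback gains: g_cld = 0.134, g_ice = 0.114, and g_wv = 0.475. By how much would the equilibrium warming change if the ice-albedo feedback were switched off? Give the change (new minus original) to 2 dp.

Original: g = 0.723, ΔT = 8.12/(1−0.723) = 29.3141 K.
Without ice-albedo: g' = 0.609, ΔT' = 8.12/(1−0.609) = 20.7673 K.
Change = 20.7673 − 29.3141 = -8.55 K.

-8.55 K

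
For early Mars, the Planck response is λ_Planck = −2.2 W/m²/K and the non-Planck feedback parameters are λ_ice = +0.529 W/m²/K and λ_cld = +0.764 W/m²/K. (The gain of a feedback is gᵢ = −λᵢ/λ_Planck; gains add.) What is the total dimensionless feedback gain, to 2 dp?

Convert to gains: g_ice = 0.529/2.2 = 0.2405; g_cld = 0.764/2.2 = 0.3473.
Total gain g = 0.5878.

0.59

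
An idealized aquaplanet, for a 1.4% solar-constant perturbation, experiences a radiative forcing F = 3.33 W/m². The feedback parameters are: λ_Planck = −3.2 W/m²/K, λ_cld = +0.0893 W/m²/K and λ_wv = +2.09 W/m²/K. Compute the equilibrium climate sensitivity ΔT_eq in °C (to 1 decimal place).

3.3 °C

Net feedback parameter λ = (−3.2) + (+0.0893) + (+2.09) = -1.0207 W/m²/K.
ΔT = −F/λ = −3.33/(-1.0207) = 3.3 °C.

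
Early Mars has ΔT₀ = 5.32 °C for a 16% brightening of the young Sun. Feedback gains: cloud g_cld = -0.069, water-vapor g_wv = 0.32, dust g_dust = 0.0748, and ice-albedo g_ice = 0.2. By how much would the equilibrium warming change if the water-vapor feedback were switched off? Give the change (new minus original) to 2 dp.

-4.52 °C

Original: g = 0.5258, ΔT = 5.32/(1−0.5258) = 11.2189 °C.
Without water-vapor: g' = 0.2058, ΔT' = 5.32/(1−0.2058) = 6.6986 °C.
Change = 6.6986 − 11.2189 = -4.52 °C.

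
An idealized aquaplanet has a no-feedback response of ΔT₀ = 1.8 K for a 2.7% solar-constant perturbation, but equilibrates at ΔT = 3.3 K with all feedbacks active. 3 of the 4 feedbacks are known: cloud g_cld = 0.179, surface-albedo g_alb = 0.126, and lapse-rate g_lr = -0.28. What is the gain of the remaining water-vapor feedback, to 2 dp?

Amplification A = ΔT/ΔT₀ = 3.3/1.8 = 1.833.
Total gain g = 1 − 1/A = 1 − 1/1.833 = 0.4544.
Known gains sum to 0.179 + 0.126 − 0.28 = 0.025.
g_wv = 0.4544 − 0.025 = 0.43.

0.43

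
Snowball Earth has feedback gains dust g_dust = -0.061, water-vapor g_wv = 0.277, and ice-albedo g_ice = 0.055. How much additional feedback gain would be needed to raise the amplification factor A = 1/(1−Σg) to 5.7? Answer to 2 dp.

0.55

Current total gain = 0.271.
Target gain for A = 5.7: g* = 1 − 1/5.7 = 0.8246.
Additional gain needed = 0.8246 − 0.271 = 0.55.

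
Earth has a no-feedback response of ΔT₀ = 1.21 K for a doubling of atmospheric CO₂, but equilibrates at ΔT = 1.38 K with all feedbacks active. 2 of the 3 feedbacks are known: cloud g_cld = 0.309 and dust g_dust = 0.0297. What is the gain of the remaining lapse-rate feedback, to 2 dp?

Amplification A = ΔT/ΔT₀ = 1.38/1.21 = 1.14.
Total gain g = 1 − 1/A = 1 − 1/1.14 = 0.1228.
Known gains sum to 0.309 + 0.0297 = 0.3387.
g_lr = 0.1228 − 0.3387 = -0.22.

-0.22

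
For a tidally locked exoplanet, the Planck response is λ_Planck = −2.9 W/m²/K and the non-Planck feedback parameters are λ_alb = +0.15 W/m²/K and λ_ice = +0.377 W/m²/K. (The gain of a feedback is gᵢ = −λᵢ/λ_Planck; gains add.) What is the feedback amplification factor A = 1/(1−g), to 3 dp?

Convert to gains: g_alb = 0.15/2.9 = 0.05172; g_ice = 0.377/2.9 = 0.13.
Total gain g = 0.18172.
A = 1/(1 − 0.18172) = 1.222.

1.222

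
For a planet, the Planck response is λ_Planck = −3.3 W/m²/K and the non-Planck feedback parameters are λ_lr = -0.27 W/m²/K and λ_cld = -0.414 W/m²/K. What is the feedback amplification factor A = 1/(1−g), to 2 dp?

0.83

Convert to gains: g_lr = -0.27/3.3 = -0.08182; g_cld = -0.414/3.3 = -0.1255.
Total gain g = -0.20732.
A = 1/(1 + 0.20732) = 0.83.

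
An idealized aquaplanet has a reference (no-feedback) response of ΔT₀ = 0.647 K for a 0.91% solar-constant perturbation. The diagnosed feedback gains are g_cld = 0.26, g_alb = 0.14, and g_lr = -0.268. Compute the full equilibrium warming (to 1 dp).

Total gain g = 0.26 + 0.14 − 0.268 = 0.132.
Amplification A = 1/(1 − 0.132) = 1.152.
ΔT = 0.647 × 1.152 = 0.7 K.

0.7 K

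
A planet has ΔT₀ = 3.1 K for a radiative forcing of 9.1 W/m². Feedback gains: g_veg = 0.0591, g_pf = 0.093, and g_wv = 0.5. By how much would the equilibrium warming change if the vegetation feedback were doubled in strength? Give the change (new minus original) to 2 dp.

Original: g = 0.6521, ΔT = 3.1/(1−0.6521) = 8.9106 K.
With doubled vegetation: g' = 0.7112, ΔT' = 3.1/(1−0.7112) = 10.7341 K.
Change = 10.7341 − 8.9106 = 1.82 K.

1.82 K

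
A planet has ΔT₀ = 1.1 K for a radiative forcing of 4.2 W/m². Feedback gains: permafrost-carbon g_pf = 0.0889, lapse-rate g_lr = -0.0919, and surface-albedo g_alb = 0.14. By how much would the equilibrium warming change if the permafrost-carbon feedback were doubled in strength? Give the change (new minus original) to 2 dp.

Original: g = 0.137, ΔT = 1.1/(1−0.137) = 1.2746 K.
With doubled permafrost-carbon: g' = 0.2259, ΔT' = 1.1/(1−0.2259) = 1.4210 K.
Change = 1.4210 − 1.2746 = 0.15 K.

0.15 K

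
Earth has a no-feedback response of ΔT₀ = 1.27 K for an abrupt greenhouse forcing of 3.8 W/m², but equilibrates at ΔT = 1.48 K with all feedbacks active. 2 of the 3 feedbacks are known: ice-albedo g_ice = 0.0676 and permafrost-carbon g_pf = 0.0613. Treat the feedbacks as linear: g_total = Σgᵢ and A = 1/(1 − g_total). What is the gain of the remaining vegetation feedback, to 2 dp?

Amplification A = ΔT/ΔT₀ = 1.48/1.27 = 1.165.
Total gain g = 1 − 1/A = 1 − 1/1.165 = 0.1416.
Known gains sum to 0.0676 + 0.0613 = 0.1289.
g_veg = 0.1416 − 0.1289 = 0.01.

0.01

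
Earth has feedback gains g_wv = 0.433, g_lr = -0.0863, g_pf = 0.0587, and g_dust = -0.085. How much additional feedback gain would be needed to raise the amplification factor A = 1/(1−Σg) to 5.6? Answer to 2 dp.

Current total gain = 0.3204.
Target gain for A = 5.6: g* = 1 − 1/5.6 = 0.8214.
Additional gain needed = 0.8214 − 0.3204 = 0.50.

0.50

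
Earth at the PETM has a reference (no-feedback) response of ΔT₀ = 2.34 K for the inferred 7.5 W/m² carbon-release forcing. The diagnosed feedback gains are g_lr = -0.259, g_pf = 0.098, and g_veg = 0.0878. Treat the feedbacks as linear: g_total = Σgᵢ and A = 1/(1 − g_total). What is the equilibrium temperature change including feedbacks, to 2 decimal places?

Total gain g = -0.259 + 0.098 + 0.0878 = -0.0732.
Amplification A = 1/(1 + 0.0732) = 0.9318.
ΔT = 2.34 × 0.9318 = 2.18 K.

2.18 K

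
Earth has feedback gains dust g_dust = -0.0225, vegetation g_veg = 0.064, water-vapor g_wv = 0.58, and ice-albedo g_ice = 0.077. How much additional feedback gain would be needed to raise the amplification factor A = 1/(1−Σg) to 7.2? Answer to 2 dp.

Current total gain = 0.6985.
Target gain for A = 7.2: g* = 1 − 1/7.2 = 0.8611.
Additional gain needed = 0.8611 − 0.6985 = 0.16.

0.16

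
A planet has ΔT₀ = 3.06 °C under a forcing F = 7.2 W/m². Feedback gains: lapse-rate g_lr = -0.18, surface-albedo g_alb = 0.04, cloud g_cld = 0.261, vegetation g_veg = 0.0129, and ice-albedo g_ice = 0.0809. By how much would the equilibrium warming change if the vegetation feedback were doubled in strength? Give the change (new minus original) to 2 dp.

0.07 °C

Original: g = 0.2148, ΔT = 3.06/(1−0.2148) = 3.8971 °C.
With doubled vegetation: g' = 0.2277, ΔT' = 3.06/(1−0.2277) = 3.9622 °C.
Change = 3.9622 − 3.8971 = 0.07 °C.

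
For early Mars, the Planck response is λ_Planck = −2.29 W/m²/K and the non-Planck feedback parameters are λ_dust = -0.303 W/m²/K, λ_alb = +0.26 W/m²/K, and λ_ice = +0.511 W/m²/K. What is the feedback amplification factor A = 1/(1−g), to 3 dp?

1.257

Convert to gains: g_dust = -0.303/2.29 = -0.1323; g_alb = 0.26/2.29 = 0.1135; g_ice = 0.511/2.29 = 0.2231.
Total gain g = 0.2043.
A = 1/(1 − 0.2043) = 1.257.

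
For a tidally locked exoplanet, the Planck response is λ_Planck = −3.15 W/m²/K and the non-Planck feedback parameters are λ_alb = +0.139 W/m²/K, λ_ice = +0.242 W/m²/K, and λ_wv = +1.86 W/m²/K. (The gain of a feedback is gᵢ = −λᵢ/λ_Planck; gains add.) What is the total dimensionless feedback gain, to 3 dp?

0.711

Convert to gains: g_alb = 0.139/3.15 = 0.04413; g_ice = 0.242/3.15 = 0.07683; g_wv = 1.86/3.15 = 0.5905.
Total gain g = 0.71146.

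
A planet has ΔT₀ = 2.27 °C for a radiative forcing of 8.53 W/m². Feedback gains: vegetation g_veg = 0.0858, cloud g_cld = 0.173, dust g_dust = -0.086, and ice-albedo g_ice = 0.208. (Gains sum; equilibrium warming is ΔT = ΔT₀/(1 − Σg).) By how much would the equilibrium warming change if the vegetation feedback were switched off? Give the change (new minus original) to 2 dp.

-0.45 °C

Original: g = 0.3808, ΔT = 2.27/(1−0.3808) = 3.6660 °C.
Without vegetation: g' = 0.295, ΔT' = 2.27/(1−0.295) = 3.2199 °C.
Change = 3.2199 − 3.6660 = -0.45 °C.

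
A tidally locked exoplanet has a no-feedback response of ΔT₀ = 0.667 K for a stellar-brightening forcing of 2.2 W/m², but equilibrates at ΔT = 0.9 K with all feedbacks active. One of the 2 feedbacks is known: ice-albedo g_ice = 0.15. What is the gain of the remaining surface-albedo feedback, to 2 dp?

0.11

Amplification A = ΔT/ΔT₀ = 0.9/0.667 = 1.349.
Total gain g = 1 − 1/A = 1 − 1/1.349 = 0.2587.
The known gain is 0.15.
g_alb = 0.2587 − 0.15 = 0.11.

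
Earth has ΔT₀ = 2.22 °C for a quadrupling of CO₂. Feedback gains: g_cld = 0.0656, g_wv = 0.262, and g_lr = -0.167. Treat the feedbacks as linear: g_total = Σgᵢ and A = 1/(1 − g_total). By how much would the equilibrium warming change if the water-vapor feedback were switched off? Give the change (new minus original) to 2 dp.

-0.63 °C

Original: g = 0.1606, ΔT = 2.22/(1−0.1606) = 2.6447 °C.
Without water-vapor: g' = -0.1014, ΔT' = 2.22/(1+0.1014) = 2.0156 °C.
Change = 2.0156 − 2.6447 = -0.63 °C.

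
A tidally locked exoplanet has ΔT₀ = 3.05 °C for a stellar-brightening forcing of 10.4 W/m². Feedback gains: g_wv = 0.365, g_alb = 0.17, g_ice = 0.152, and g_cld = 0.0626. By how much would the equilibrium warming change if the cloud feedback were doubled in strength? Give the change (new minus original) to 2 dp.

Original: g = 0.7496, ΔT = 3.05/(1−0.7496) = 12.1805 °C.
With doubled cloud: g' = 0.8122, ΔT' = 3.05/(1−0.8122) = 16.2407 °C.
Change = 16.2407 − 12.1805 = 4.06 °C.

4.06 °C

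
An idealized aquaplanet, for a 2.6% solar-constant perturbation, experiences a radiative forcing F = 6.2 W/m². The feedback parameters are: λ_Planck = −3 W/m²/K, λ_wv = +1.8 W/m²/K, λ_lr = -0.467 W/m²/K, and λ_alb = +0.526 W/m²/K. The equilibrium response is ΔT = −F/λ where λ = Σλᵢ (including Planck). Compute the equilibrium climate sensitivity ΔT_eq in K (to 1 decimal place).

5.4 K

Net feedback parameter λ = (−3) + (+1.8) + (-0.467) + (+0.526) = -1.141 W/m²/K.
ΔT = −F/λ = −6.2/(-1.141) = 5.4 K.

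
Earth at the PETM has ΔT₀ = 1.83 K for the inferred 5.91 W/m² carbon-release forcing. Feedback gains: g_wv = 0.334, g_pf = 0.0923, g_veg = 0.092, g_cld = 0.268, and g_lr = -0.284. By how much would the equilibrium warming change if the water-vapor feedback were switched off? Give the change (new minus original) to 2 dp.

-1.48 K

Original: g = 0.5023, ΔT = 1.83/(1−0.5023) = 3.6769 K.
Without water-vapor: g' = 0.1683, ΔT' = 1.83/(1−0.1683) = 2.2003 K.
Change = 2.2003 − 3.6769 = -1.48 K.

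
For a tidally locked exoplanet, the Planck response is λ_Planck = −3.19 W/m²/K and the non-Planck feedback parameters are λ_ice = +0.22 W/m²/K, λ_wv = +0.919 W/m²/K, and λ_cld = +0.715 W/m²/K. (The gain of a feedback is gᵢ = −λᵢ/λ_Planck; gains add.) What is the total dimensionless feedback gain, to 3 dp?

Convert to gains: g_ice = 0.22/3.19 = 0.06897; g_wv = 0.919/3.19 = 0.2881; g_cld = 0.715/3.19 = 0.2241.
Total gain g = 0.58117.

0.581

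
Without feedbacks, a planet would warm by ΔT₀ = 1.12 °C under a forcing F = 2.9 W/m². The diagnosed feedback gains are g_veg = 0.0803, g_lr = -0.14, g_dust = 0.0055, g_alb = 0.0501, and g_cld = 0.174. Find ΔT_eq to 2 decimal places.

1.35 °C

Total gain g = 0.0803 − 0.14 + 0.0055 + 0.0501 + 0.174 = 0.1699.
Amplification A = 1/(1 − 0.1699) = 1.205.
ΔT = 1.12 × 1.205 = 1.35 °C.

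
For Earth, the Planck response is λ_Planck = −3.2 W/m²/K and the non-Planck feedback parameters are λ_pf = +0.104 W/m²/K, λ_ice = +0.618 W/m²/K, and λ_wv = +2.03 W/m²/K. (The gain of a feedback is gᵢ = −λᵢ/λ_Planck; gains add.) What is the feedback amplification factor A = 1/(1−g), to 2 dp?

7.14

Convert to gains: g_pf = 0.104/3.2 = 0.0325; g_ice = 0.618/3.2 = 0.1931; g_wv = 2.03/3.2 = 0.6344.
Total gain g = 0.86.
A = 1/(1 − 0.86) = 7.14.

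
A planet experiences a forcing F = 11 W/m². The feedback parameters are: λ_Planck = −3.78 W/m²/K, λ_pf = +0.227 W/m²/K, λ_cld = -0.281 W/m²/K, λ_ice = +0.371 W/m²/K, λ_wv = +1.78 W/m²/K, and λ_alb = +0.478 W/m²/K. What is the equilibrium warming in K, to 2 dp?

9.13 K

Net feedback parameter λ = (−3.78) + (+0.227) + (-0.281) + (+0.371) + (+1.78) + (+0.478) = -1.205 W/m²/K.
ΔT = −F/λ = −11/(-1.205) = 9.13 K.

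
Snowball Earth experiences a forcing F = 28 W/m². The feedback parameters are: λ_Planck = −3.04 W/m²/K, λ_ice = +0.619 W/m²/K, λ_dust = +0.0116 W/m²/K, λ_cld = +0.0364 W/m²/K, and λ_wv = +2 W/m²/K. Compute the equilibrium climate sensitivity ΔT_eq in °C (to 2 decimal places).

Net feedback parameter λ = (−3.04) + (+0.619) + (+0.0116) + (+0.0364) + (+2) = -0.373 W/m²/K.
ΔT = −F/λ = −28/(-0.373) = 75.07 °C.

75.07 °C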